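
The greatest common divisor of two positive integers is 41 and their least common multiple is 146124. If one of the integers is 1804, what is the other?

For two integers, gcd × lcm = product, so the other is (41 × 146124) / 1804 = 5991084 / 1804 = 3321.

3321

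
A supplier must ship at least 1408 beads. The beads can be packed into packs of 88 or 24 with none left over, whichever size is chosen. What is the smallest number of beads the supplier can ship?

1584

The number of beads must be a common multiple of 88 and 24, so a multiple of their LCM.
88 = 2^3 × 11
24 = 2^3 × 3
LCM(88, 24) = 2^3 × 3 × 11 = 264.
Smallest multiple of 264 that is ≥ 1408: ⌈1408/264⌉ × 264 = 6 × 264 = 1584.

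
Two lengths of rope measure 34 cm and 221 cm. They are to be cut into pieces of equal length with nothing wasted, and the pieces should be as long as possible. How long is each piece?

By the Euclidean algorithm:
221 = 6 × 34 + 17
34 = 2 × 17 + 0
gcd(34, 221) = 17.

17 cm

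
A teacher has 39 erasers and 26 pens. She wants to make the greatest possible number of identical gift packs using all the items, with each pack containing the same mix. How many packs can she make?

By the Euclidean algorithm:
39 = 1 × 26 + 13
26 = 2 × 13 + 0
gcd(39, 26) = 13.

13 packs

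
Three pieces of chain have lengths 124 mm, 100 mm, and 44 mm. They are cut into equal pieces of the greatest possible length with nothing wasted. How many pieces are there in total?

Piece length = gcd(124, 100, 44).
124 = 2^2 × 31
100 = 2^2 × 5^2
44 = 2^2 × 11
gcd(124, 100, 44) = 2^2 = 4.
Total pieces = 124/4 + 100/4 + 44/4 = 31 + 25 + 11 = 67.

67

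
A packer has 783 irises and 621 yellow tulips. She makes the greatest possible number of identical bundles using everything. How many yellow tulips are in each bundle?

23

Number of bundles = gcd(783, 621).
783 = 3^3 × 29
621 = 3^3 × 23
gcd(783, 621) = 3^3 = 27.
yellow tulips per bundle = 621 / 27 = 23.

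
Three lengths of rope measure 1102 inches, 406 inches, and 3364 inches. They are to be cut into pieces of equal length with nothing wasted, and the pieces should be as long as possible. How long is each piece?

Each piece length must divide every original length, so the longest possible is gcd(1102, 406, 3364).
1102 = 2 × 19 × 29
406 = 2 × 7 × 29
3364 = 2^2 × 29^2
gcd(1102, 406, 3364) = 2 × 29 = 58.

58 inches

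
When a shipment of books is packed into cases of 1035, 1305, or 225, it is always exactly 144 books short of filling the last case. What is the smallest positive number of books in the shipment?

Being 144 short of a full case of size k means N ≡ −144 (mod k), i.e. N + 144 is a multiple of each size.
1035 = 3^2 × 5 × 23
1305 = 3^2 × 5 × 29
225 = 3^2 × 5^2
LCM(1035, 1305, 225) = 3^2 × 5^2 × 23 × 29 = 150075.
Smallest positive N is 150075 − 144 = 149931.

149931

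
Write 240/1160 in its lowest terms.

6/29

240 = 2^4 × 3 × 5
1160 = 2^3 × 5 × 29
gcd(240, 1160) = 2^3 × 5 = 40.
Divide numerator and denominator by 40: 240/1160 = 6/29.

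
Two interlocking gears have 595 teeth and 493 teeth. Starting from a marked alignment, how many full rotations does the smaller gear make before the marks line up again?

They are all back at their starting positions together after one LCM of the periods.
595 = 5 × 7 × 17
493 = 17 × 29
LCM(595, 493) = 5 × 7 × 17 × 29 = 17255.
Rotations for period 493: 17255 / 493 = 35.

35 rotations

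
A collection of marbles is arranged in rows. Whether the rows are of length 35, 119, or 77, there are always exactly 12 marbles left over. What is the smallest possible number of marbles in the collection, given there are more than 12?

N − 12 must be a common multiple of 35, 119, and 77.
35 = 5 × 7
119 = 7 × 17
77 = 7 × 11
LCM(35, 119, 77) = 5 × 7 × 11 × 17 = 6545.
Smallest N > 12 is LCM + 12 = 6545 + 12 = 6557.

6557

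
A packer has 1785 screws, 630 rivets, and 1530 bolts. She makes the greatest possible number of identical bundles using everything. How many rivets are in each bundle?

Number of bundles = gcd(1785, 630, 1530).
1785 = 3 × 5 × 7 × 17
630 = 2 × 3^2 × 5 × 7
1530 = 2 × 3^2 × 5 × 17
gcd(1785, 630, 1530) = 3 × 5 = 15.
rivets per bundle = 630 / 15 = 42.

42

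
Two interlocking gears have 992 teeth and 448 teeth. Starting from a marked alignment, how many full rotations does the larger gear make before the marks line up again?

All finish a whole number of cycles simultaneously at t = LCM of the periods.
992 = 2^5 × 31
448 = 2^6 × 7
LCM(992, 448) = 2^6 × 7 × 31 = 13888.
Rotations for period 992: 13888 / 992 = 14.

14 rotations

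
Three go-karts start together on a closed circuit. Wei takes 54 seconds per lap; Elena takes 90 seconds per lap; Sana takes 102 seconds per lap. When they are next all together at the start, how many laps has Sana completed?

They are all back at their starting positions together after one LCM of the periods.
54 = 2 × 3^3
90 = 2 × 3^2 × 5
102 = 2 × 3 × 17
LCM(54, 90, 102) = 2 × 3^3 × 5 × 17 = 4590.
Laps for period 102: 4590 / 102 = 45.

45 laps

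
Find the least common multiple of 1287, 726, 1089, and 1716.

56628

1287 = 3^2 × 11 × 13
726 = 2 × 3 × 11^2
1089 = 3^2 × 11^2
1716 = 2^2 × 3 × 11 × 13
LCM(1287, 726, 1089, 1716) = 2^2 × 3^2 × 11^2 × 13 = 56628.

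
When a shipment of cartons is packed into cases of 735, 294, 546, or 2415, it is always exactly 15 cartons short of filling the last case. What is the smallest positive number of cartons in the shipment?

439515

Being 15 short of a full case of size k means N ≡ −15 (mod k), i.e. N + 15 is a multiple of each size.
735 = 3 × 5 × 7^2
294 = 2 × 3 × 7^2
546 = 2 × 3 × 7 × 13
2415 = 3 × 5 × 7 × 23
LCM(735, 294, 546, 2415) = 2 × 3 × 5 × 7^2 × 13 × 23 = 439530.
Smallest positive N is 439530 − 15 = 439515.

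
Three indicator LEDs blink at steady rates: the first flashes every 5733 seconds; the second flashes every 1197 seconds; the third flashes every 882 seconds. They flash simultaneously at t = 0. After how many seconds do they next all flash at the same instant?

217854 seconds

The first simultaneous occurrence is after LCM of the individual periods.
5733 = 3^2 × 7^2 × 13
1197 = 3^2 × 7 × 19
882 = 2 × 3^2 × 7^2
LCM(5733, 1197, 882) = 2 × 3^2 × 7^2 × 13 × 19 = 217854.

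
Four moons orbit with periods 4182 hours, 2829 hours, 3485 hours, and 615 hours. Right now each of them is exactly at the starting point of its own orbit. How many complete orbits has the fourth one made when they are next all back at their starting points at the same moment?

782 orbits

All finish a whole number of cycles simultaneously at t = LCM of the periods.
4182 = 2 × 3 × 17 × 41
2829 = 3 × 23 × 41
3485 = 5 × 17 × 41
615 = 3 × 5 × 41
LCM(4182, 2829, 3485, 615) = 2 × 3 × 5 × 17 × 23 × 41 = 480930.
Orbits for period 615: 480930 / 615 = 782.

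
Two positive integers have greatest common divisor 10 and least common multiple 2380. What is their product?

For any two positive integers, gcd × lcm = product = 10 × 2380 = 23800.

23800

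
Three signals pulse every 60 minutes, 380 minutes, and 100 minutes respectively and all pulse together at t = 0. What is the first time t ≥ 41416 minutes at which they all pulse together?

45600 minutes

Joint pulses occur at multiples of LCM(60, 380, 100).
60 = 2^2 × 3 × 5
380 = 2^2 × 5 × 19
100 = 2^2 × 5^2
LCM(60, 380, 100) = 2^2 × 3 × 5^2 × 19 = 5700.
Smallest multiple of 5700 that is ≥ 41416: ⌈41416/5700⌉ × 5700 = 8 × 5700 = 45600.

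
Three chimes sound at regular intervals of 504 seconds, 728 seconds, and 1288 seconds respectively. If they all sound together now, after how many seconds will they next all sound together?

The first simultaneous occurrence is after LCM of the individual periods.
504 = 2^3 × 3^2 × 7
728 = 2^3 × 7 × 13
1288 = 2^3 × 7 × 23
LCM(504, 728, 1288) = 2^3 × 3^2 × 7 × 13 × 23 = 150696.

150696 seconds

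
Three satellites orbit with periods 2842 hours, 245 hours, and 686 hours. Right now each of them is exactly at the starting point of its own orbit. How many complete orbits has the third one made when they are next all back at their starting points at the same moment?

All finish a whole number of cycles simultaneously at t = LCM of the periods.
2842 = 2 × 7^2 × 29
245 = 5 × 7^2
686 = 2 × 7^3
LCM(2842, 245, 686) = 2 × 5 × 7^3 × 29 = 99470.
Orbits for period 686: 99470 / 686 = 145.

145 orbits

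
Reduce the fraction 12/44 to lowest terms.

3/11

12 = 2^2 × 3
44 = 2^2 × 11
gcd(12, 44) = 2^2 = 4.
Divide numerator and denominator by 4: 12/44 = 3/11.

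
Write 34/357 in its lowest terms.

34 = 2 × 17
357 = 3 × 7 × 17
gcd(34, 357) = 17.
Divide numerator and denominator by 17: 34/357 = 2/21.

2/21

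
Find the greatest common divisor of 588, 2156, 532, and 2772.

588 = 2^2 × 3 × 7^2
2156 = 2^2 × 7^2 × 11
532 = 2^2 × 7 × 19
2772 = 2^2 × 3^2 × 7 × 11
gcd(588, 2156, 532, 2772) = 2^2 × 7 = 28.

28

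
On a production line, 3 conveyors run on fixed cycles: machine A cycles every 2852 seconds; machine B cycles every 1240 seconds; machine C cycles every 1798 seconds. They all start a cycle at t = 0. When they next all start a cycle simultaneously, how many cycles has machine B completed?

667 cycles

The first common completion time is the LCM of the periods.
2852 = 2^2 × 23 × 31
1240 = 2^3 × 5 × 31
1798 = 2 × 29 × 31
LCM(2852, 1240, 1798) = 2^3 × 5 × 23 × 29 × 31 = 827080.
Cycles for period 1240: 827080 / 1240 = 667.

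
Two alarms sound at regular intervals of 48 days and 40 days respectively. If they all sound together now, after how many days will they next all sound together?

240 days

We need the least common multiple of the intervals.
48 = 2^4 × 3
40 = 2^3 × 5
LCM(48, 40) = 2^4 × 3 × 5 = 240.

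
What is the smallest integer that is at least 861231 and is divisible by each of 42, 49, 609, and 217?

The integer must be a common multiple of 42, 49, 609, and 217, so a multiple of their LCM.
42 = 2 × 3 × 7
49 = 7^2
609 = 3 × 7 × 29
217 = 7 × 31
LCM(42, 49, 609, 217) = 2 × 3 × 7^2 × 29 × 31 = 264306.
Smallest multiple of 264306 that is ≥ 861231: ⌈861231/264306⌉ × 264306 = 4 × 264306 = 1057224.

1057224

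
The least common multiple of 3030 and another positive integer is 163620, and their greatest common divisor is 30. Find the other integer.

gcd × lcm = product of the two integers, so the other integer is (30 × 163620) / 3030 = 1620.

1620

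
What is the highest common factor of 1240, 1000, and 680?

40

1240 = 2^3 × 5 × 31
1000 = 2^3 × 5^3
680 = 2^3 × 5 × 17
gcd(1240, 1000, 680) = 2^3 × 5 = 40.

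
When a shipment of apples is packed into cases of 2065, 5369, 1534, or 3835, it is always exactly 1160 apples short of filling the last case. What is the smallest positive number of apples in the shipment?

52530

Being 1160 short of a full case of size k means N ≡ −1160 (mod k), i.e. N + 1160 is a multiple of each size.
2065 = 5 × 7 × 59
5369 = 7 × 13 × 59
1534 = 2 × 13 × 59
3835 = 5 × 13 × 59
LCM(2065, 5369, 1534, 3835) = 2 × 5 × 7 × 13 × 59 = 53690.
Smallest positive N is 53690 − 1160 = 52530.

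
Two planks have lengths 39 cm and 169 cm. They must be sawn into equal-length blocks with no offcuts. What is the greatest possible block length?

13 cm

By the Euclidean algorithm:
169 = 4 × 39 + 13
39 = 3 × 13 + 0
gcd(39, 169) = 13.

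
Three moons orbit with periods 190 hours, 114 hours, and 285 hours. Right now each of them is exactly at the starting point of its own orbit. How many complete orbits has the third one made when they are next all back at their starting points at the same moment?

They are all back at their starting positions together after one LCM of the periods.
190 = 2 × 5 × 19
114 = 2 × 3 × 19
285 = 3 × 5 × 19
LCM(190, 114, 285) = 2 × 3 × 5 × 19 = 570.
Orbits for period 285: 570 / 285 = 2.

2 orbits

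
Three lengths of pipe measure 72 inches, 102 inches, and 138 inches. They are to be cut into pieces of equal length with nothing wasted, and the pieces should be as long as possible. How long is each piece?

6 inches

Each piece length must divide every original length, so the longest possible is gcd(72, 102, 138).
72 = 2^3 × 3^2
102 = 2 × 3 × 17
138 = 2 × 3 × 23
gcd(72, 102, 138) = 2 × 3 = 6.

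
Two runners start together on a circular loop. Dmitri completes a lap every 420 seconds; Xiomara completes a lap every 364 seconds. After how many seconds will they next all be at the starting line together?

5460 seconds

The first simultaneous occurrence is after LCM of the individual periods.
420 = 2^2 × 3 × 5 × 7
364 = 2^2 × 7 × 13
LCM(420, 364) = 2^2 × 3 × 5 × 7 × 13 = 5460.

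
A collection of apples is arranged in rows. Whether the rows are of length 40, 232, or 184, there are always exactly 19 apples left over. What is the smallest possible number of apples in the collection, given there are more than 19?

N − 19 must be a common multiple of 40, 232, and 184.
40 = 2^3 × 5
232 = 2^3 × 29
184 = 2^3 × 23
LCM(40, 232, 184) = 2^3 × 5 × 23 × 29 = 26680.
Smallest N > 19 is LCM + 19 = 26680 + 19 = 26699.

26699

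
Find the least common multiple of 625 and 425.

10625

625 = 5^4
425 = 5^2 × 17
LCM(625, 425) = 5^4 × 17 = 10625.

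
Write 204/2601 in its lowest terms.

204 = 2^2 × 3 × 17
2601 = 3^2 × 17^2
gcd(204, 2601) = 3 × 17 = 51.
Divide numerator and denominator by 51: 204/2601 = 4/51.

4/51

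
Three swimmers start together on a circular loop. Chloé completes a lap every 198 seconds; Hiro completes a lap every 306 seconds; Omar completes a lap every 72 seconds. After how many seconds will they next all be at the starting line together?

We need the least common multiple of the intervals.
198 = 2 × 3^2 × 11
306 = 2 × 3^2 × 17
72 = 2^3 × 3^2
LCM(198, 306, 72) = 2^3 × 3^2 × 11 × 17 = 13464.

13464 seconds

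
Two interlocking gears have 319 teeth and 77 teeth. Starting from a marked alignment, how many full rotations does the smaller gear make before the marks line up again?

29 rotations

They are all back at their starting positions together after one LCM of the periods.
319 = 11 × 29
77 = 7 × 11
LCM(319, 77) = 7 × 11 × 29 = 2233.
Rotations for period 77: 2233 / 77 = 29.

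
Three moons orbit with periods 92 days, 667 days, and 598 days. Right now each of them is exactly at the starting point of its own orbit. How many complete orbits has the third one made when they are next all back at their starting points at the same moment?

58 orbits

The first common completion time is the LCM of the periods.
92 = 2^2 × 23
667 = 23 × 29
598 = 2 × 13 × 23
LCM(92, 667, 598) = 2^2 × 13 × 23 × 29 = 34684.
Orbits for period 598: 34684 / 598 = 58.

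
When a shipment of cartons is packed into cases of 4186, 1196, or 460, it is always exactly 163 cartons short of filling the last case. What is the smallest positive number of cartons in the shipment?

41697

Being 163 short of a full case of size k means N ≡ −163 (mod k), i.e. N + 163 is a multiple of each size.
4186 = 2 × 7 × 13 × 23
1196 = 2^2 × 13 × 23
460 = 2^2 × 5 × 23
LCM(4186, 1196, 460) = 2^2 × 5 × 7 × 13 × 23 = 41860.
Smallest positive N is 41860 − 163 = 41697.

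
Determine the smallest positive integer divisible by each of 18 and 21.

18 = 2 × 3^2
21 = 3 × 7
LCM(18, 21) = 2 × 3^2 × 7 = 126.

126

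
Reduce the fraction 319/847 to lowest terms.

319 = 11 × 29
847 = 7 × 11^2
gcd(319, 847) = 11.
Divide numerator and denominator by 11: 319/847 = 29/77.

29/77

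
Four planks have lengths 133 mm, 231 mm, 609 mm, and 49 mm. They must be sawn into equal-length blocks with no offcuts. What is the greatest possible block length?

7 mm

The block length must divide every plank, so the greatest is gcd(133, 231, 609, 49).
133 = 7 × 19
231 = 3 × 7 × 11
609 = 3 × 7 × 29
49 = 7^2
gcd(133, 231, 609, 49) = 7.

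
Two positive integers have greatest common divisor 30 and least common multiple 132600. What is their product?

For any two positive integers, gcd × lcm = product = 30 × 132600 = 3978000.

3978000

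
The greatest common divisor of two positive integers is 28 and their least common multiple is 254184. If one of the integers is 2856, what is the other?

For two integers, gcd × lcm = product, so the other is (28 × 254184) / 2856 = 7117152 / 2856 = 2492.

2492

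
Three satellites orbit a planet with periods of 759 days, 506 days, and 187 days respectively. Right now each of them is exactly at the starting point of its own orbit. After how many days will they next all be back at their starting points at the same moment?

They coincide at every common multiple of the periods; the first is the LCM.
759 = 3 × 11 × 23
506 = 2 × 11 × 23
187 = 11 × 17
LCM(759, 506, 187) = 2 × 3 × 11 × 17 × 23 = 25806.

25806 days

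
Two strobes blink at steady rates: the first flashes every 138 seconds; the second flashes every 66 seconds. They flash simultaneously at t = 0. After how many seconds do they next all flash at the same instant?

1518 seconds

The first simultaneous occurrence is after LCM of the individual periods.
138 = 2 × 3 × 23
66 = 2 × 3 × 11
LCM(138, 66) = 2 × 3 × 11 × 23 = 1518.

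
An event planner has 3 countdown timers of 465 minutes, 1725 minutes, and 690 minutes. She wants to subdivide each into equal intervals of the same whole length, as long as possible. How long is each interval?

The interval must divide each timer length; the longest such is the gcd.
465 = 3 × 5 × 31
1725 = 3 × 5^2 × 23
690 = 2 × 3 × 5 × 23
gcd(465, 1725, 690) = 3 × 5 = 15.

15 minutes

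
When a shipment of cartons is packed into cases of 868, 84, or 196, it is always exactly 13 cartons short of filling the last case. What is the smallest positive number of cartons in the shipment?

Being 13 short of a full case of size k means N ≡ −13 (mod k), i.e. N + 13 is a multiple of each size.
868 = 2^2 × 7 × 31
84 = 2^2 × 3 × 7
196 = 2^2 × 7^2
LCM(868, 84, 196) = 2^2 × 3 × 7^2 × 31 = 18228.
Smallest positive N is 18228 − 13 = 18215.

18215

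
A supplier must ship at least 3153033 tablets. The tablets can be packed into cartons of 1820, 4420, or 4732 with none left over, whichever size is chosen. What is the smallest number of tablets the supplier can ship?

The number of tablets must be a common multiple of 1820, 4420, and 4732, so a multiple of their LCM.
1820 = 2^2 × 5 × 7 × 13
4420 = 2^2 × 5 × 13 × 17
4732 = 2^2 × 7 × 13^2
LCM(1820, 4420, 4732) = 2^2 × 5 × 7 × 13^2 × 17 = 402220.
Smallest multiple of 402220 that is ≥ 3153033: ⌈3153033/402220⌉ × 402220 = 8 × 402220 = 3217760.

3217760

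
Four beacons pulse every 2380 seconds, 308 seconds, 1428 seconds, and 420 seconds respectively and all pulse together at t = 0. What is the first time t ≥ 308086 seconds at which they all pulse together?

Joint pulses occur at multiples of LCM(2380, 308, 1428, 420).
2380 = 2^2 × 5 × 7 × 17
308 = 2^2 × 7 × 11
1428 = 2^2 × 3 × 7 × 17
420 = 2^2 × 3 × 5 × 7
LCM(2380, 308, 1428, 420) = 2^2 × 3 × 5 × 7 × 11 × 17 = 78540.
Smallest multiple of 78540 that is ≥ 308086: ⌈308086/78540⌉ × 78540 = 4 × 78540 = 314160.

314160 seconds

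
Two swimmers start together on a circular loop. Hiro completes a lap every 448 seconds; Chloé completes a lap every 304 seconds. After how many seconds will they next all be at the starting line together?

8512 seconds

We need the least common multiple of the intervals.
448 = 2^6 × 7
304 = 2^4 × 19
LCM(448, 304) = 2^6 × 7 × 19 = 8512.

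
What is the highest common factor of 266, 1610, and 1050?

266 = 2 × 7 × 19
1610 = 2 × 5 × 7 × 23
1050 = 2 × 3 × 5^2 × 7
gcd(266, 1610, 1050) = 2 × 7 = 14.

14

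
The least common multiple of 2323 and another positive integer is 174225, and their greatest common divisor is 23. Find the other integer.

1725

gcd × lcm = product of the two integers, so the other integer is (23 × 174225) / 2323 = 1725.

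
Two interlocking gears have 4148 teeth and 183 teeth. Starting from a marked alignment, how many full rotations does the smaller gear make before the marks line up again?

They are all back at their starting positions together after one LCM of the periods.
4148 = 2^2 × 17 × 61
183 = 3 × 61
LCM(4148, 183) = 2^2 × 3 × 17 × 61 = 12444.
Rotations for period 183: 12444 / 183 = 68.

68 rotations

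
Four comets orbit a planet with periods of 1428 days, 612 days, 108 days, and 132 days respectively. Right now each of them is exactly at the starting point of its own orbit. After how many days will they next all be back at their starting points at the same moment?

We need the least common multiple of the intervals.
1428 = 2^2 × 3 × 7 × 17
612 = 2^2 × 3^2 × 17
108 = 2^2 × 3^3
132 = 2^2 × 3 × 11
LCM(1428, 612, 108, 132) = 2^2 × 3^3 × 7 × 11 × 17 = 141372.

141372 days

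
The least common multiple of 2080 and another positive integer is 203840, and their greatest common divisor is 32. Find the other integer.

gcd × lcm = product of the two integers, so the other integer is (32 × 203840) / 2080 = 3136.

3136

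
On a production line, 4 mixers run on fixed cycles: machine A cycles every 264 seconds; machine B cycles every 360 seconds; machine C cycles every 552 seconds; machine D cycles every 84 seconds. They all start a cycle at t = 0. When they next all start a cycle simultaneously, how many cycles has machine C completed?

1155 cycles

They are all back at their starting positions together after one LCM of the periods.
264 = 2^3 × 3 × 11
360 = 2^3 × 3^2 × 5
552 = 2^3 × 3 × 23
84 = 2^2 × 3 × 7
LCM(264, 360, 552, 84) = 2^3 × 3^2 × 5 × 7 × 11 × 23 = 637560.
Cycles for period 552: 637560 / 552 = 1155.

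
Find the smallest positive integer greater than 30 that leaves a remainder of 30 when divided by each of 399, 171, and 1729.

15591

N − 30 must be a common multiple of 399, 171, and 1729.
399 = 3 × 7 × 19
171 = 3^2 × 19
1729 = 7 × 13 × 19
LCM(399, 171, 1729) = 3^2 × 7 × 13 × 19 = 15561.
Smallest N > 30 is LCM + 30 = 15561 + 30 = 15591.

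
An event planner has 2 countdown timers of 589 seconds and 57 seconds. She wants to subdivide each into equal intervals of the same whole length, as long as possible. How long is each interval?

The interval must divide each timer length; the longest such is the gcd.
589 = 19 × 31
57 = 3 × 19
gcd(589, 57) = 19.

19 seconds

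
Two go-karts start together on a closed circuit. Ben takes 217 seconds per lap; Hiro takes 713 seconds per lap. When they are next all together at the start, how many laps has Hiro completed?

The first common completion time is the LCM of the periods.
217 = 7 × 31
713 = 23 × 31
LCM(217, 713) = 7 × 23 × 31 = 4991.
Laps for period 713: 4991 / 713 = 7.

7 laps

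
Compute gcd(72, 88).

72 = 2^3 × 3^2
88 = 2^3 × 11
gcd(72, 88) = 2^3 = 8.

8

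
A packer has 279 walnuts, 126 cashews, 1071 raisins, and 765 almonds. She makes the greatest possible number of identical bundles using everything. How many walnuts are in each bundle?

Number of bundles = gcd(279, 126, 1071, 765).
279 = 3^2 × 31
126 = 2 × 3^2 × 7
1071 = 3^2 × 7 × 17
765 = 3^2 × 5 × 17
gcd(279, 126, 1071, 765) = 3^2 = 9.
walnuts per bundle = 279 / 9 = 31.

31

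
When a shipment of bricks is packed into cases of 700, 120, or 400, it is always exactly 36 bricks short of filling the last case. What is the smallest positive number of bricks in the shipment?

Being 36 short of a full case of size k means N ≡ −36 (mod k), i.e. N + 36 is a multiple of each size.
700 = 2^2 × 5^2 × 7
120 = 2^3 × 3 × 5
400 = 2^4 × 5^2
LCM(700, 120, 400) = 2^4 × 3 × 5^2 × 7 = 8400.
Smallest positive N is 8400 − 36 = 8364.

8364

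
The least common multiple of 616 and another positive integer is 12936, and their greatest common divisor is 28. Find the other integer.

gcd × lcm = product of the two integers, so the other integer is (28 × 12936) / 616 = 588.

588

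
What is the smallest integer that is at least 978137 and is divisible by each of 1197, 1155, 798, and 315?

1053360

The integer must be a common multiple of 1197, 1155, 798, and 315, so a multiple of their LCM.
1197 = 3^2 × 7 × 19
1155 = 3 × 5 × 7 × 11
798 = 2 × 3 × 7 × 19
315 = 3^2 × 5 × 7
LCM(1197, 1155, 798, 315) = 2 × 3^2 × 5 × 7 × 11 × 19 = 131670.
Smallest multiple of 131670 that is ≥ 978137: ⌈978137/131670⌉ × 131670 = 8 × 131670 = 1053360.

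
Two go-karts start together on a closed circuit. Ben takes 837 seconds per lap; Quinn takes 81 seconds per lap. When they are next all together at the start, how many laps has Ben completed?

All finish a whole number of cycles simultaneously at t = LCM of the periods.
837 = 3^3 × 31
81 = 3^4
LCM(837, 81) = 3^4 × 31 = 2511.
Laps for period 837: 2511 / 837 = 3.

3 laps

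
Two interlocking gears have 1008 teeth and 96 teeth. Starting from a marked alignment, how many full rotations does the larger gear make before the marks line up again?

They are all back at their starting positions together after one LCM of the periods.
1008 = 2^4 × 3^2 × 7
96 = 2^5 × 3
LCM(1008, 96) = 2^5 × 3^2 × 7 = 2016.
Rotations for period 1008: 2016 / 1008 = 2.

2 rotations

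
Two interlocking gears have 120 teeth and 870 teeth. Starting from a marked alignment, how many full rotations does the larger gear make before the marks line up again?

The first common completion time is the LCM of the periods.
120 = 2^3 × 3 × 5
870 = 2 × 3 × 5 × 29
LCM(120, 870) = 2^3 × 3 × 5 × 29 = 3480.
Rotations for period 870: 3480 / 870 = 4.

4 rotations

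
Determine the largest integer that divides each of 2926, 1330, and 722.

2926 = 2 × 7 × 11 × 19
1330 = 2 × 5 × 7 × 19
722 = 2 × 19^2
gcd(2926, 1330, 722) = 2 × 19 = 38.

38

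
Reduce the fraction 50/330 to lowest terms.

5/33

50 = 2 × 5^2
330 = 2 × 3 × 5 × 11
gcd(50, 330) = 2 × 5 = 10.
Divide numerator and denominator by 10: 50/330 = 5/33.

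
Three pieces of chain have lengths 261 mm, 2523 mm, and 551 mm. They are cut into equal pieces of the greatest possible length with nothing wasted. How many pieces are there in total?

115

Piece length = gcd(261, 2523, 551).
261 = 3^2 × 29
2523 = 3 × 29^2
551 = 19 × 29
gcd(261, 2523, 551) = 29.
Total pieces = 261/29 + 2523/29 + 551/29 = 9 + 87 + 19 = 115.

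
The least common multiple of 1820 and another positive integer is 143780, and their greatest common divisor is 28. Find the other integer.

gcd × lcm = product of the two integers, so the other integer is (28 × 143780) / 1820 = 2212.

2212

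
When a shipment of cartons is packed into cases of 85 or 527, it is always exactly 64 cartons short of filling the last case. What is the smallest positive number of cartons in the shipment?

2571

Being 64 short of a full case of size k means N ≡ −64 (mod k), i.e. N + 64 is a multiple of each size.
85 = 5 × 17
527 = 17 × 31
LCM(85, 527) = 5 × 17 × 31 = 2635.
Smallest positive N is 2635 − 64 = 2571.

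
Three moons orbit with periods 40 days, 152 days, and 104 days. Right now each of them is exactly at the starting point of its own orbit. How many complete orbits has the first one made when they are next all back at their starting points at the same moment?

They are all back at their starting positions together after one LCM of the periods.
40 = 2^3 × 5
152 = 2^3 × 19
104 = 2^3 × 13
LCM(40, 152, 104) = 2^3 × 5 × 13 × 19 = 9880.
Orbits for period 40: 9880 / 40 = 247.

247 orbits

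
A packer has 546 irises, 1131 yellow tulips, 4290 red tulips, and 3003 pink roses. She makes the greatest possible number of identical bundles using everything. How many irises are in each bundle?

14

Number of bundles = gcd(546, 1131, 4290, 3003).
546 = 2 × 3 × 7 × 13
1131 = 3 × 13 × 29
4290 = 2 × 3 × 5 × 11 × 13
3003 = 3 × 7 × 11 × 13
gcd(546, 1131, 4290, 3003) = 3 × 13 = 39.
irises per bundle = 546 / 39 = 14.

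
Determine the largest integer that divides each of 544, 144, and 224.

544 = 2^5 × 17
144 = 2^4 × 3^2
224 = 2^5 × 7
gcd(544, 144, 224) = 2^4 = 16.

16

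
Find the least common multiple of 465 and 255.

465 = 3 × 5 × 31
255 = 3 × 5 × 17
LCM(465, 255) = 3 × 5 × 17 × 31 = 7905.

7905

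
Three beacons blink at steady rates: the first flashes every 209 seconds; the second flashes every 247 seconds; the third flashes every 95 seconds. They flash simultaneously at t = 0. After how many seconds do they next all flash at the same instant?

We need the least common multiple of the intervals.
209 = 11 × 19
247 = 13 × 19
95 = 5 × 19
LCM(209, 247, 95) = 5 × 11 × 13 × 19 = 13585.

13585 seconds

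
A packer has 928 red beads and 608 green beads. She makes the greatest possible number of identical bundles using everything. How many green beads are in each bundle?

19

Number of bundles = gcd(928, 608).
928 = 2^5 × 29
608 = 2^5 × 19
gcd(928, 608) = 2^5 = 32.
green beads per bundle = 608 / 32 = 19.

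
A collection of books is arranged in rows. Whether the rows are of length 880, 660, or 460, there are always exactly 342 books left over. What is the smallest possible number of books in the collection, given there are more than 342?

N − 342 must be a common multiple of 880, 660, and 460.
880 = 2^4 × 5 × 11
660 = 2^2 × 3 × 5 × 11
460 = 2^2 × 5 × 23
LCM(880, 660, 460) = 2^4 × 3 × 5 × 11 × 23 = 60720.
Smallest N > 342 is LCM + 342 = 60720 + 342 = 61062.

61062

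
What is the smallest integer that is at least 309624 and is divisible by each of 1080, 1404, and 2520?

393120

The integer must be a common multiple of 1080, 1404, and 2520, so a multiple of their LCM.
1080 = 2^3 × 3^3 × 5
1404 = 2^2 × 3^3 × 13
2520 = 2^3 × 3^2 × 5 × 7
LCM(1080, 1404, 2520) = 2^3 × 3^3 × 5 × 7 × 13 = 98280.
Smallest multiple of 98280 that is ≥ 309624: ⌈309624/98280⌉ × 98280 = 4 × 98280 = 393120.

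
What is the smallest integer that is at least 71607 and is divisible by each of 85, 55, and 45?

75735

The integer must be a common multiple of 85, 55, and 45, so a multiple of their LCM.
85 = 5 × 17
55 = 5 × 11
45 = 3^2 × 5
LCM(85, 55, 45) = 3^2 × 5 × 11 × 17 = 8415.
Smallest multiple of 8415 that is ≥ 71607: ⌈71607/8415⌉ × 8415 = 9 × 8415 = 75735.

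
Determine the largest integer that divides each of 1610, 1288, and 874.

1610 = 2 × 5 × 7 × 23
1288 = 2^3 × 7 × 23
874 = 2 × 19 × 23
gcd(1610, 1288, 874) = 2 × 23 = 46.

46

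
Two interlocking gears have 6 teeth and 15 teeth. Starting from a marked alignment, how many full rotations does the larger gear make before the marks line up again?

The first common completion time is the LCM of the periods.
6 = 2 × 3
15 = 3 × 5
LCM(6, 15) = 2 × 3 × 5 = 30.
Rotations for period 15: 30 / 15 = 2.

2 rotations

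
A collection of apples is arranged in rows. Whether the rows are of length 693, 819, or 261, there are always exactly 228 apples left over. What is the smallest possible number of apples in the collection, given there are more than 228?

N − 228 must be a common multiple of 693, 819, and 261.
693 = 3^2 × 7 × 11
819 = 3^2 × 7 × 13
261 = 3^2 × 29
LCM(693, 819, 261) = 3^2 × 7 × 11 × 13 × 29 = 261261.
Smallest N > 228 is LCM + 228 = 261261 + 228 = 261489.

261489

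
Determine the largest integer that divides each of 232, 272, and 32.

232 = 2^3 × 29
272 = 2^4 × 17
32 = 2^5
gcd(232, 272, 32) = 2^3 = 8.

8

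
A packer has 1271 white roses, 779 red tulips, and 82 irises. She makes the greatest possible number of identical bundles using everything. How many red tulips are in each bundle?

Number of bundles = gcd(1271, 779, 82).
1271 = 31 × 41
779 = 19 × 41
82 = 2 × 41
gcd(1271, 779, 82) = 41.
red tulips per bundle = 779 / 41 = 19.

19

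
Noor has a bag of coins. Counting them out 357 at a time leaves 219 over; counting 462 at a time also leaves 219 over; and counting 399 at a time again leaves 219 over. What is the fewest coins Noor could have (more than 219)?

149445

N − 219 must be a common multiple of 357, 462, and 399.
357 = 3 × 7 × 17
462 = 2 × 3 × 7 × 11
399 = 3 × 7 × 19
LCM(357, 462, 399) = 2 × 3 × 7 × 11 × 17 × 19 = 149226.
Smallest N > 219 is LCM + 219 = 149226 + 219 = 149445.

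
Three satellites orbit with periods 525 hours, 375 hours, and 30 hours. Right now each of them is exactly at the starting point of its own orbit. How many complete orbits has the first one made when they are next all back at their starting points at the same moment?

10 orbits

The first common completion time is the LCM of the periods.
525 = 3 × 5^2 × 7
375 = 3 × 5^3
30 = 2 × 3 × 5
LCM(525, 375, 30) = 2 × 3 × 5^3 × 7 = 5250.
Orbits for period 525: 5250 / 525 = 10.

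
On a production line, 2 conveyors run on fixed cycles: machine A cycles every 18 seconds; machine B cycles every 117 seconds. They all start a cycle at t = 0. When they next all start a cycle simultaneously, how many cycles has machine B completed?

2 cycles

All finish a whole number of cycles simultaneously at t = LCM of the periods.
18 = 2 × 3^2
117 = 3^2 × 13
LCM(18, 117) = 2 × 3^2 × 13 = 234.
Cycles for period 117: 234 / 117 = 2.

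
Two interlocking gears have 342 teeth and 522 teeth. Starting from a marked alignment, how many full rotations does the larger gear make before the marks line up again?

The first common completion time is the LCM of the periods.
342 = 2 × 3^2 × 19
522 = 2 × 3^2 × 29
LCM(342, 522) = 2 × 3^2 × 19 × 29 = 9918.
Rotations for period 522: 9918 / 522 = 19.

19 rotations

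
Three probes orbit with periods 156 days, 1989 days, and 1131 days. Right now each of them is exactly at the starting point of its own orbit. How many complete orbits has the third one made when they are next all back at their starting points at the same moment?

The first common completion time is the LCM of the periods.
156 = 2^2 × 3 × 13
1989 = 3^2 × 13 × 17
1131 = 3 × 13 × 29
LCM(156, 1989, 1131) = 2^2 × 3^2 × 13 × 17 × 29 = 230724.
Orbits for period 1131: 230724 / 1131 = 204.

204 orbits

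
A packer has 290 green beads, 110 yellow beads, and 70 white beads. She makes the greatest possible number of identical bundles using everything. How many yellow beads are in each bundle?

11

Number of bundles = gcd(290, 110, 70).
290 = 2 × 5 × 29
110 = 2 × 5 × 11
70 = 2 × 5 × 7
gcd(290, 110, 70) = 2 × 5 = 10.
yellow beads per bundle = 110 / 10 = 11.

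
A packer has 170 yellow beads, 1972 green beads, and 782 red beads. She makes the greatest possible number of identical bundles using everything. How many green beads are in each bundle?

Number of bundles = gcd(170, 1972, 782).
170 = 2 × 5 × 17
1972 = 2^2 × 17 × 29
782 = 2 × 17 × 23
gcd(170, 1972, 782) = 2 × 17 = 34.
green beads per bundle = 1972 / 34 = 58.

58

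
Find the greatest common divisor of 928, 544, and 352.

928 = 2^5 × 29
544 = 2^5 × 17
352 = 2^5 × 11
gcd(928, 544, 352) = 2^5 = 32.

32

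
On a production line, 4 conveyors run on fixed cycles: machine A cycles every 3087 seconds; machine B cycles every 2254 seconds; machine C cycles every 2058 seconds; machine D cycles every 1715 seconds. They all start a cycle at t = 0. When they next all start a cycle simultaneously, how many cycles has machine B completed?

315 cycles

All finish a whole number of cycles simultaneously at t = LCM of the periods.
3087 = 3^2 × 7^3
2254 = 2 × 7^2 × 23
2058 = 2 × 3 × 7^3
1715 = 5 × 7^3
LCM(3087, 2254, 2058, 1715) = 2 × 3^2 × 5 × 7^3 × 23 = 710010.
Cycles for period 2254: 710010 / 2254 = 315.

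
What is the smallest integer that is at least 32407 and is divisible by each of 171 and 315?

The integer must be a common multiple of 171 and 315, so a multiple of their LCM.
171 = 3^2 × 19
315 = 3^2 × 5 × 7
LCM(171, 315) = 3^2 × 5 × 7 × 19 = 5985.
Smallest multiple of 5985 that is ≥ 32407: ⌈32407/5985⌉ × 5985 = 6 × 5985 = 35910.

35910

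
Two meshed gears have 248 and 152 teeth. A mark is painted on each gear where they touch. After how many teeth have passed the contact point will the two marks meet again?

We need the least common multiple of the intervals.
248 = 2^3 × 31
152 = 2^3 × 19
LCM(248, 152) = 2^3 × 19 × 31 = 4712.

4712 teeth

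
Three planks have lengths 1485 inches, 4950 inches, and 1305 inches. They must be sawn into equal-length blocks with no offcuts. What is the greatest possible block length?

The block length must divide every plank, so the greatest is gcd(1485, 4950, 1305).
1485 = 3^3 × 5 × 11
4950 = 2 × 3^2 × 5^2 × 11
1305 = 3^2 × 5 × 29
gcd(1485, 4950, 1305) = 3^2 × 5 = 45.

45 inches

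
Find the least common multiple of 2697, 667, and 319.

2697 = 3 × 29 × 31
667 = 23 × 29
319 = 11 × 29
LCM(2697, 667, 319) = 3 × 11 × 23 × 29 × 31 = 682341.

682341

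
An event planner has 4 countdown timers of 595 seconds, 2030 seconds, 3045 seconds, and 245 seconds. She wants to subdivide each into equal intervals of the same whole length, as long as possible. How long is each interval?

The interval must divide each timer length; the longest such is the gcd.
595 = 5 × 7 × 17
2030 = 2 × 5 × 7 × 29
3045 = 3 × 5 × 7 × 29
245 = 5 × 7^2
gcd(595, 2030, 3045, 245) = 5 × 7 = 35.

35 seconds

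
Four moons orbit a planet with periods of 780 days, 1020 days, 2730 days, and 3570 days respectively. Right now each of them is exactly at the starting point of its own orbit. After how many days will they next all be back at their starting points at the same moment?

92820 days

They coincide at every common multiple of the periods; the first is the LCM.
780 = 2^2 × 3 × 5 × 13
1020 = 2^2 × 3 × 5 × 17
2730 = 2 × 3 × 5 × 7 × 13
3570 = 2 × 3 × 5 × 7 × 17
LCM(780, 1020, 2730, 3570) = 2^2 × 3 × 5 × 7 × 13 × 17 = 92820.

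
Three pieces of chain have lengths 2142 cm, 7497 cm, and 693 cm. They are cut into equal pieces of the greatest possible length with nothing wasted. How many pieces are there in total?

164

Piece length = gcd(2142, 7497, 693).
2142 = 2 × 3^2 × 7 × 17
7497 = 3^2 × 7^2 × 17
693 = 3^2 × 7 × 11
gcd(2142, 7497, 693) = 3^2 × 7 = 63.
Total pieces = 2142/63 + 7497/63 + 693/63 = 34 + 119 + 11 = 164.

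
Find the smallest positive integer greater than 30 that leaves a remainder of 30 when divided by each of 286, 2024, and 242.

N − 30 must be a common multiple of 286, 2024, and 242.
286 = 2 × 11 × 13
2024 = 2^3 × 11 × 23
242 = 2 × 11^2
LCM(286, 2024, 242) = 2^3 × 11^2 × 13 × 23 = 289432.
Smallest N > 30 is LCM + 30 = 289432 + 30 = 289462.

289462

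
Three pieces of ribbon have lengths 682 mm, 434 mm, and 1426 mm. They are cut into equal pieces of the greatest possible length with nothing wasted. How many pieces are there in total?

41

Piece length = gcd(682, 434, 1426).
682 = 2 × 11 × 31
434 = 2 × 7 × 31
1426 = 2 × 23 × 31
gcd(682, 434, 1426) = 2 × 31 = 62.
Total pieces = 682/62 + 434/62 + 1426/62 = 11 + 7 + 23 = 41.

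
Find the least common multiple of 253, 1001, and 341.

713713

253 = 11 × 23
1001 = 7 × 11 × 13
341 = 11 × 31
LCM(253, 1001, 341) = 7 × 11 × 13 × 23 × 31 = 713713.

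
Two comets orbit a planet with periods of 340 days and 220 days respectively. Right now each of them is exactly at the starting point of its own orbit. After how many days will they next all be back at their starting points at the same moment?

3740 days

We need the least common multiple of the intervals.
340 = 2^2 × 5 × 17
220 = 2^2 × 5 × 11
LCM(340, 220) = 2^2 × 5 × 11 × 17 = 3740.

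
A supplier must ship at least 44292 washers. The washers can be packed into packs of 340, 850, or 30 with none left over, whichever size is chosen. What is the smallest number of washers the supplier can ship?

45900

The number of washers must be a common multiple of 340, 850, and 30, so a multiple of their LCM.
340 = 2^2 × 5 × 17
850 = 2 × 5^2 × 17
30 = 2 × 3 × 5
LCM(340, 850, 30) = 2^2 × 3 × 5^2 × 17 = 5100.
Smallest multiple of 5100 that is ≥ 44292: ⌈44292/5100⌉ × 5100 = 9 × 5100 = 45900.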